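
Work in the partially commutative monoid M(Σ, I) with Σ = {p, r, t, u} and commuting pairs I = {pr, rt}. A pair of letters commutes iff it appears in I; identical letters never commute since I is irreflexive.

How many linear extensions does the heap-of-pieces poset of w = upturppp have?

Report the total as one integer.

drop 0:u onto floor
drop 1:p onto {0:u}
drop 2:t onto {1:p}
drop 3:u onto {2:t}
drop 4:r onto {3:u}
drop 5:p onto {3:u}
drop 6:p onto {5:p}
drop 7:p onto {6:p}
ground layer = {0:u}
drop-orders for the pieces not yet dropped (sum over which currently-grounded one goes next):
  1 to go: {4} 1  {7} 1
  2 to go: {4,7} 2  {6,7} 1
  3 to go: {4,6,7} 3  {5,6,7} 1
  4 to go: {4,5,6,7} 4
  5 to go: {3,4,5,6,7} 4
  6 to go: {2,3,4,5,6,7} 4
  if 0:u drops first: 4 orders

4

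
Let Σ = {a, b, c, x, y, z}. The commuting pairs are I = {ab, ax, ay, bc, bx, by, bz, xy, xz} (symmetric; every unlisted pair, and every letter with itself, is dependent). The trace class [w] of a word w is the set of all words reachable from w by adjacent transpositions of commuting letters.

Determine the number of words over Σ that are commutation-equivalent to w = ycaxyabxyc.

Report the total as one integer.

900

piece 0:y — minimal
piece 1:c rests on {0:y}
piece 2:a rests on {1:c}
piece 3:x rests on {1:c}
piece 4:y rests on {1:c}
piece 5:a rests on {2:a}
piece 6:b — minimal
piece 7:x rests on {3:x}
piece 8:y rests on {4:y}
piece 9:c rests on {5:a, 7:x, 8:y}
minimal pieces: {0:y, 6:b}
ways to finish when only these pieces remain (= sum over removing one remaining piece with nothing left below it):
  1 left: {6}→1  {9}→1
  2 left: {5,9}→1  {6,9}→2  {7,9}→1  {8,9}→1
  3 left: {2,5,9}→1  {3,7,9}→1  {4,8,9}→1  {5,6,9}→3  {5,7,9}→2  {5,8,9}→2  {6,7,9}→3  {6,8,9}→3  {7,8,9}→2
  4 left: {2,5,6,9}→4  {2,5,7,9}→3  {2,5,8,9}→3  {3,5,7,9}→3  {3,6,7,9}→4  {3,7,8,9}→3  {4,5,8,9}→3  {4,6,8,9}→4  {4,7,8,9}→3  {5,6,7,9}→8  {5,6,8,9}→8  {5,7,8,9}→6  {6,7,8,9}→8
  5 left: {2,3,5,7,9}→6  {2,4,5,8,9}→6  {2,5,6,7,9}→15  {2,5,6,8,9}→15  {2,5,7,8,9}→12  {3,4,7,8,9}→6  {3,5,6,7,9}→15  {3,5,7,8,9}→12  {3,6,7,8,9}→15  {4,5,6,8,9}→15  {4,5,7,8,9}→12  {4,6,7,8,9}→15  {5,6,7,8,9}→30
  6 left: {2,3,5,6,7,9}→36  {2,3,5,7,8,9}→30  {2,4,5,6,8,9}→36  {2,4,5,7,8,9}→30  {2,5,6,7,8,9}→72  {3,4,5,7,8,9}→30  {3,4,6,7,8,9}→36  {3,5,6,7,8,9}→72  {4,5,6,7,8,9}→72
  7 left: {2,3,4,5,7,8,9}→90  {2,3,5,6,7,8,9}→210  {2,4,5,6,7,8,9}→210  {3,4,5,6,7,8,9}→210
  8 left: {1,2,3,4,5,7,8,9}→90  {2,3,4,5,6,7,8,9}→720
  placing 0:y first → 810 extensions
  placing 6:b first → 90 extensions
total linear extensions = 900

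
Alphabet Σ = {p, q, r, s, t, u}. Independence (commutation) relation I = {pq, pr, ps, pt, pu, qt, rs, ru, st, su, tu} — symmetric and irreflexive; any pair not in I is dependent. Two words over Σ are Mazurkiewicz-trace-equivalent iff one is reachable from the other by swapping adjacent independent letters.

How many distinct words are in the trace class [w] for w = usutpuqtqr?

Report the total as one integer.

drop 0:u onto floor
drop 1:s onto floor
drop 2:u onto {0:u}
drop 3:t onto floor
drop 4:p onto floor
drop 5:u onto {2:u}
drop 6:q onto {1:s, 5:u}
drop 7:t onto {3:t}
drop 8:q onto {6:q}
drop 9:r onto {7:t, 8:q}
ground layer = {0:u, 1:s, 3:t, 4:p}
drop-orders for the pieces not yet dropped (sum over which currently-grounded one goes next):
  1 to go: {4} 1  {9} 1
  2 to go: {4,9} 2  {7,9} 1  {8,9} 1
  3 to go: {3,7,9} 1  {4,7,9} 3  {4,8,9} 3  {6,8,9} 1  {7,8,9} 2
  4 to go: {1,6,8,9} 1  {3,4,7,9} 4  {3,7,8,9} 3  {4,6,8,9} 4  {4,7,8,9} 8  {5,6,8,9} 1  {6,7,8,9} 3
  5 to go: {1,4,6,8,9} 5  {1,5,6,8,9} 2  {1,6,7,8,9} 4  {2,5,6,8,9} 1  {3,4,7,8,9} 15  {3,6,7,8,9} 6  {4,5,6,8,9} 5  {4,6,7,8,9} 15  {5,6,7,8,9} 4
  6 to go: {0,2,5,6,8,9} 1  {1,2,5,6,8,9} 3  {1,3,6,7,8,9} 10  {1,4,5,6,8,9} 12  {1,4,6,7,8,9} 24  {1,5,6,7,8,9} 10  {2,4,5,6,8,9} 6  {2,5,6,7,8,9} 5  {3,4,6,7,8,9} 36  {3,5,6,7,8,9} 10  {4,5,6,7,8,9} 24
  7 to go: {0,1,2,5,6,8,9} 4  {0,2,4,5,6,8,9} 7  {0,2,5,6,7,8,9} 6  {1,2,4,5,6,8,9} 21  {1,2,5,6,7,8,9} 18  {1,3,4,6,7,8,9} 70  {1,3,5,6,7,8,9} 30  {1,4,5,6,7,8,9} 70  {2,3,5,6,7,8,9} 15  {2,4,5,6,7,8,9} 35  {3,4,5,6,7,8,9} 70
  8 to go: {0,1,2,4,5,6,8,9} 32  {0,1,2,5,6,7,8,9} 28  {0,2,3,5,6,7,8,9} 21  {0,2,4,5,6,7,8,9} 48  {1,2,3,5,6,7,8,9} 63  {1,2,4,5,6,7,8,9} 144  {1,3,4,5,6,7,8,9} 240  {2,3,4,5,6,7,8,9} 120
  if 0:u drops first: 567 orders
  if 1:s drops first: 189 orders
  if 3:t drops first: 252 orders
  if 4:p drops first: 112 orders
heap linearizations: 1120

1120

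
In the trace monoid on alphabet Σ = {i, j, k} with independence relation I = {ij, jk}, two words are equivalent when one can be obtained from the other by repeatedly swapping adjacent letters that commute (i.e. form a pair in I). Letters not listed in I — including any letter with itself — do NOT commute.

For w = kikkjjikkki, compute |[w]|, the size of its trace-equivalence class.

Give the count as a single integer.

55

piece 0:k — minimal
piece 1:i rests on {0:k}
piece 2:k rests on {1:i}
piece 3:k rests on {2:k}
piece 4:j — minimal
piece 5:j rests on {4:j}
piece 6:i rests on {3:k}
piece 7:k rests on {6:i}
piece 8:k rests on {7:k}
piece 9:k rests on {8:k}
piece 10:i rests on {9:k}
minimal pieces: {0:k, 4:j}
ways to finish when only these pieces remain (= sum over removing one remaining piece with nothing left below it):
  1 left: {5}→1  {10}→1
  2 left: {4,5}→1  {5,10}→2  {9,10}→1
  3 left: {4,5,10}→3  {5,9,10}→3  {8,9,10}→1
  4 left: {4,5,9,10}→6  {5,8,9,10}→4  {7,8,9,10}→1
  5 left: {4,5,8,9,10}→10  {5,7,8,9,10}→5  {6,7,8,9,10}→1
  6 left: {3,6,7,8,9,10}→1  {4,5,7,8,9,10}→15  {5,6,7,8,9,10}→6
  7 left: {2,3,6,7,8,9,10}→1  {3,5,6,7,8,9,10}→7  {4,5,6,7,8,9,10}→21
  8 left: {1,2,3,6,7,8,9,10}→1  {2,3,5,6,7,8,9,10}→8  {3,4,5,6,7,8,9,10}→28
  9 left: {0,1,2,3,6,7,8,9,10}→1  {1,2,3,5,6,7,8,9,10}→9  {2,3,4,5,6,7,8,9,10}→36
  placing 0:k first → 45 extensions
  placing 4:j first → 10 extensions
total linear extensions = 55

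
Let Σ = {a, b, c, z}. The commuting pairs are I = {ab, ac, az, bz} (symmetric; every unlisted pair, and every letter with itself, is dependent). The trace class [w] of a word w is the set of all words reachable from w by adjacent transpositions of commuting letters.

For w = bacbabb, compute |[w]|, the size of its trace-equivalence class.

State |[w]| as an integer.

0(b) covers ∅
1(a) covers ∅
2(c) covers 0:b
3(b) covers 2:c
4(a) covers 1:a
5(b) covers 3:b
6(b) covers 5:b
floor of heap: 0:b, 1:a
completions by unplaced set U, small U first (add the entries for U minus each lowest piece of U):
  |U|=1: {4}:1  {6}:1
  |U|=2: {1,4}:1  {4,6}:2  {5,6}:1
  |U|=3: {1,4,6}:3  {3,5,6}:1  {4,5,6}:3
  |U|=4: {1,4,5,6}:6  {2,3,5,6}:1  {3,4,5,6}:4
  |U|=5: {0,2,3,5,6}:1  {1,3,4,5,6}:10  {2,3,4,5,6}:5
  start at 0(b): 15
  start at 1(a): 6
sum over floor = 21

21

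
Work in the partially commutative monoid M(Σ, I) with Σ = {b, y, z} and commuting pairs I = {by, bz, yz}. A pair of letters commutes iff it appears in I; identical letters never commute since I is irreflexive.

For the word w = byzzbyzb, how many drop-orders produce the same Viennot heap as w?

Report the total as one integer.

560

drop 0:b onto floor
drop 1:y onto floor
drop 2:z onto floor
drop 3:z onto {2:z}
drop 4:b onto {0:b}
drop 5:y onto {1:y}
drop 6:z onto {3:z}
drop 7:b onto {4:b}
ground layer = {0:b, 1:y, 2:z}
drop-orders for the pieces not yet dropped (sum over which currently-grounded one goes next):
  1 to go: {5} 1  {6} 1  {7} 1
  2 to go: {1,5} 1  {3,6} 1  {4,7} 1  {5,6} 2  {5,7} 2  {6,7} 2
  3 to go: {0,4,7} 1  {1,5,6} 3  {1,5,7} 3  {2,3,6} 1  {3,5,6} 3  {3,6,7} 3  {4,5,7} 3  {4,6,7} 3  {5,6,7} 6
  4 to go: {0,4,5,7} 4  {0,4,6,7} 4  {1,3,5,6} 6  {1,4,5,7} 6  {1,5,6,7} 12  {2,3,5,6} 4  {2,3,6,7} 4  {3,4,6,7} 6  {3,5,6,7} 12  {4,5,6,7} 12
  5 to go: {0,1,4,5,7} 10  {0,3,4,6,7} 10  {0,4,5,6,7} 20  {1,2,3,5,6} 10  {1,3,5,6,7} 30  {1,4,5,6,7} 30  {2,3,4,6,7} 10  {2,3,5,6,7} 20  {3,4,5,6,7} 30
  6 to go: {0,1,4,5,6,7} 60  {0,2,3,4,6,7} 20  {0,3,4,5,6,7} 60  {1,2,3,5,6,7} 60  {1,3,4,5,6,7} 90  {2,3,4,5,6,7} 60
  if 0:b drops first: 210 orders
  if 1:y drops first: 140 orders
  if 2:z drops first: 210 orders
heap linearizations: 560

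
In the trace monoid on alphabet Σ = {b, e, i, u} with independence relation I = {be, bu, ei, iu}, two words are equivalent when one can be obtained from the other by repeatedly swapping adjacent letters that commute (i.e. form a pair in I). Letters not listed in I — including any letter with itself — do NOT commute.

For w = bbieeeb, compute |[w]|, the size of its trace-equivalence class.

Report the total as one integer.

piece 0:b — minimal
piece 1:b rests on {0:b}
piece 2:i rests on {1:b}
piece 3:e — minimal
piece 4:e rests on {3:e}
piece 5:e rests on {4:e}
piece 6:b rests on {2:i}
minimal pieces: {0:b, 3:e}
ways to finish when only these pieces remain (= sum over removing one remaining piece with nothing left below it):
  1 left: {5}→1  {6}→1
  2 left: {2,6}→1  {4,5}→1  {5,6}→2
  3 left: {1,2,6}→1  {2,5,6}→3  {3,4,5}→1  {4,5,6}→3
  4 left: {0,1,2,6}→1  {1,2,5,6}→4  {2,4,5,6}→6  {3,4,5,6}→4
  5 left: {0,1,2,5,6}→5  {1,2,4,5,6}→10  {2,3,4,5,6}→10
  placing 0:b first → 20 extensions
  placing 3:e first → 15 extensions
total linear extensions = 35

35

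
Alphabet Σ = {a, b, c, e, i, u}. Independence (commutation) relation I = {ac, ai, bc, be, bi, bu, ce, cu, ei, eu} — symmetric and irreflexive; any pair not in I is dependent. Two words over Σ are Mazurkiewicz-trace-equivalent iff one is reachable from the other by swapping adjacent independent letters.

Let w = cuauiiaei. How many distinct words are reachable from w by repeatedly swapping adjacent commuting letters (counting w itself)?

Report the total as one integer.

45

drop 0:c onto floor
drop 1:u onto floor
drop 2:a onto {1:u}
drop 3:u onto {2:a}
drop 4:i onto {0:c, 3:u}
drop 5:i onto {4:i}
drop 6:a onto {3:u}
drop 7:e onto {6:a}
drop 8:i onto {5:i}
ground layer = {0:c, 1:u}
drop-orders for the pieces not yet dropped (sum over which currently-grounded one goes next):
  1 to go: {7} 1  {8} 1
  2 to go: {5,8} 1  {6,7} 1  {7,8} 2
  3 to go: {4,5,8} 1  {5,7,8} 3  {6,7,8} 3
  4 to go: {0,4,5,8} 1  {4,5,7,8} 4  {5,6,7,8} 6
  5 to go: {0,4,5,7,8} 5  {4,5,6,7,8} 10
  6 to go: {0,4,5,6,7,8} 15  {3,4,5,6,7,8} 10
  7 to go: {0,3,4,5,6,7,8} 25  {2,3,4,5,6,7,8} 10
  if 0:c drops first: 10 orders
  if 1:u drops first: 35 orders
heap linearizations: 45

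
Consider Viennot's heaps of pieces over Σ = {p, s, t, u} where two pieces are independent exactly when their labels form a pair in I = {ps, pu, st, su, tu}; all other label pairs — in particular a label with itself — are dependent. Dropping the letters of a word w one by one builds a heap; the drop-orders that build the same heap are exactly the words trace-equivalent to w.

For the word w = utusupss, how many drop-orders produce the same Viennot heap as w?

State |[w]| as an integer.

560

#0=u has no predecessor
#1=t has no predecessor
#2=u depends on [0:u]
#3=s has no predecessor
#4=u depends on [2:u]
#5=p depends on [1:t]
#6=s depends on [3:s]
#7=s depends on [6:s]
sources: [0:u, 1:t, 3:s]
N(rest) = Σ N(rest − s) over sources s of rest; N(one piece) = 1:
  size 1 → [4]=1  [5]=1  [7]=1
  size 2 → [1,5]=1  [2,4]=1  [4,5]=2  [4,7]=2  [5,7]=2  [6,7]=1
  size 3 → [0,2,4]=1  [1,4,5]=3  [1,5,7]=3  [2,4,5]=3  [2,4,7]=3  [3,6,7]=1  [4,5,7]=6  [4,6,7]=3  [5,6,7]=3
  size 4 → [0,2,4,5]=4  [0,2,4,7]=4  [1,2,4,5]=6  [1,4,5,7]=12  [1,5,6,7]=6  [2,4,5,7]=12  [2,4,6,7]=6  [3,4,6,7]=4  [3,5,6,7]=4  [4,5,6,7]=12
  size 5 → [0,1,2,4,5]=10  [0,2,4,5,7]=20  [0,2,4,6,7]=10  [1,2,4,5,7]=30  [1,3,5,6,7]=10  [1,4,5,6,7]=30  [2,3,4,6,7]=10  [2,4,5,6,7]=30  [3,4,5,6,7]=20
  size 6 → [0,1,2,4,5,7]=60  [0,2,3,4,6,7]=20  [0,2,4,5,6,7]=60  [1,2,4,5,6,7]=90  [1,3,4,5,6,7]=60  [2,3,4,5,6,7]=60
  first=0(u) contributes 210
  first=1(t) contributes 140
  first=3(s) contributes 210
|[w]| = 560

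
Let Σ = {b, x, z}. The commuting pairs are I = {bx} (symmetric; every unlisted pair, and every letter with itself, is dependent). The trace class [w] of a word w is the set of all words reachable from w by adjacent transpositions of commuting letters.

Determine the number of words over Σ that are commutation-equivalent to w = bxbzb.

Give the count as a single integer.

3

piece 0:b — minimal
piece 1:x — minimal
piece 2:b rests on {0:b}
piece 3:z rests on {1:x, 2:b}
piece 4:b rests on {3:z}
minimal pieces: {0:b, 1:x}
ways to finish when only these pieces remain (= sum over removing one remaining piece with nothing left below it):
  1 left: {4}→1
  2 left: {3,4}→1
  3 left: {1,3,4}→1  {2,3,4}→1
  placing 0:b first → 2 extensions
  placing 1:x first → 1 extensions
total linear extensions = 3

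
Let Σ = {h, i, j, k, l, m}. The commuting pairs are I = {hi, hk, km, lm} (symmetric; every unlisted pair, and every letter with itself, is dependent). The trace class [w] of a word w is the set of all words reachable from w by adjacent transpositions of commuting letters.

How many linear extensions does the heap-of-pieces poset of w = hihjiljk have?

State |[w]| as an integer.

3

piece 0:h — minimal
piece 1:i — minimal
piece 2:h rests on {0:h}
piece 3:j rests on {1:i, 2:h}
piece 4:i rests on {3:j}
piece 5:l rests on {4:i}
piece 6:j rests on {5:l}
piece 7:k rests on {6:j}
minimal pieces: {0:h, 1:i}
ways to finish when only these pieces remain (= sum over removing one remaining piece with nothing left below it):
  1 left: {7}→1
  2 left: {6,7}→1
  3 left: {5,6,7}→1
  4 left: {4,5,6,7}→1
  5 left: {3,4,5,6,7}→1
  6 left: {1,3,4,5,6,7}→1  {2,3,4,5,6,7}→1
  placing 0:h first → 2 extensions
  placing 1:i first → 1 extensions
total linear extensions = 3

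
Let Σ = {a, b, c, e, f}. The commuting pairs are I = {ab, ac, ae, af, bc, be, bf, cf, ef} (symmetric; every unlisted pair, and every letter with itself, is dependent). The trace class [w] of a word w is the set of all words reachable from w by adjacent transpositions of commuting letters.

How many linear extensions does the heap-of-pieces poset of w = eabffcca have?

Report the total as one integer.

1680

0(e) covers ∅
1(a) covers ∅
2(b) covers ∅
3(f) covers ∅
4(f) covers 3:f
5(c) covers 0:e
6(c) covers 5:c
7(a) covers 1:a
floor of heap: 0:e, 1:a, 2:b, 3:f
completions by unplaced set U, small U first (add the entries for U minus each lowest piece of U):
  |U|=1: {2}:1  {4}:1  {6}:1  {7}:1
  |U|=2: {1,7}:1  {2,4}:2  {2,6}:2  {2,7}:2  {3,4}:1  {4,6}:2  {4,7}:2  {5,6}:1  {6,7}:2
  |U|=3: {0,5,6}:1  {1,2,7}:3  {1,4,7}:3  {1,6,7}:3  {2,3,4}:3  {2,4,6}:6  {2,4,7}:6  {2,5,6}:3  {2,6,7}:6  {3,4,6}:3  {3,4,7}:3  {4,5,6}:3  {4,6,7}:6  {5,6,7}:3
  |U|=4: {0,2,5,6}:4  {0,4,5,6}:4  {0,5,6,7}:4  {1,2,4,7}:12  {1,2,6,7}:12  {1,3,4,7}:6  {1,4,6,7}:12  {1,5,6,7}:6  {2,3,4,6}:12  {2,3,4,7}:12  {2,4,5,6}:12  {2,4,6,7}:24  {2,5,6,7}:12  {3,4,5,6}:6  {3,4,6,7}:12  {4,5,6,7}:12
  |U|=5: {0,1,5,6,7}:10  {0,2,4,5,6}:20  {0,2,5,6,7}:20  {0,3,4,5,6}:10  {0,4,5,6,7}:20  {1,2,3,4,7}:30  {1,2,4,6,7}:60  {1,2,5,6,7}:30  {1,3,4,6,7}:30  {1,4,5,6,7}:30  {2,3,4,5,6}:30  {2,3,4,6,7}:60  {2,4,5,6,7}:60  {3,4,5,6,7}:30
  |U|=6: {0,1,2,5,6,7}:60  {0,1,4,5,6,7}:60  {0,2,3,4,5,6}:60  {0,2,4,5,6,7}:120  {0,3,4,5,6,7}:60  {1,2,3,4,6,7}:180  {1,2,4,5,6,7}:180  {1,3,4,5,6,7}:90  {2,3,4,5,6,7}:180
  start at 0(e): 630
  start at 1(a): 420
  start at 2(b): 210
  start at 3(f): 420
sum over floor = 1680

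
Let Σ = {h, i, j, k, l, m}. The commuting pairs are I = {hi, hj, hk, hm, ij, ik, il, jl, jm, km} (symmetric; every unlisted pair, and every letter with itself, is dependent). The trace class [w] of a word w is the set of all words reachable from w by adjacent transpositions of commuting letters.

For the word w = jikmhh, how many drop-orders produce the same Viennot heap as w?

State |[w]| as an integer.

90

0(j) covers ∅
1(i) covers ∅
2(k) covers 0:j
3(m) covers 1:i
4(h) covers ∅
5(h) covers 4:h
floor of heap: 0:j, 1:i, 4:h
completions by unplaced set U, small U first (add the entries for U minus each lowest piece of U):
  |U|=1: {2}:1  {3}:1  {5}:1
  |U|=2: {0,2}:1  {1,3}:1  {2,3}:2  {2,5}:2  {3,5}:2  {4,5}:1
  |U|=3: {0,2,3}:3  {0,2,5}:3  {1,2,3}:3  {1,3,5}:3  {2,3,5}:6  {2,4,5}:3  {3,4,5}:3
  |U|=4: {0,1,2,3}:6  {0,2,3,5}:12  {0,2,4,5}:6  {1,2,3,5}:12  {1,3,4,5}:6  {2,3,4,5}:12
  start at 0(j): 30
  start at 1(i): 30
  start at 4(h): 30
sum over floor = 90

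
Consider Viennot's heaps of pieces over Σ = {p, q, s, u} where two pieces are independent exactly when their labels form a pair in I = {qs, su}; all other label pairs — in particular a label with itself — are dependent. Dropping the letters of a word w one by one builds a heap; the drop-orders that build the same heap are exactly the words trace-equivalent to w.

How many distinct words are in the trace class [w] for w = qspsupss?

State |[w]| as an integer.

piece 0:q — minimal
piece 1:s — minimal
piece 2:p rests on {0:q, 1:s}
piece 3:s rests on {2:p}
piece 4:u rests on {2:p}
piece 5:p rests on {3:s, 4:u}
piece 6:s rests on {5:p}
piece 7:s rests on {6:s}
minimal pieces: {0:q, 1:s}
ways to finish when only these pieces remain (= sum over removing one remaining piece with nothing left below it):
  1 left: {7}→1
  2 left: {6,7}→1
  3 left: {5,6,7}→1
  4 left: {3,5,6,7}→1  {4,5,6,7}→1
  5 left: {3,4,5,6,7}→2
  6 left: {2,3,4,5,6,7}→2
  placing 0:q first → 2 extensions
  placing 1:s first → 2 extensions
total linear extensions = 4

4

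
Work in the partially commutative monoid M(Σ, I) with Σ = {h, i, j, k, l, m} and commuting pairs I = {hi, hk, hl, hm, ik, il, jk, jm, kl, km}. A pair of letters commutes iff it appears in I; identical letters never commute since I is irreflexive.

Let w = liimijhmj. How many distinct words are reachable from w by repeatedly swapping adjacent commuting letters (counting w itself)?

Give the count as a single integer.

12

0(l) covers ∅
1(i) covers ∅
2(i) covers 1:i
3(m) covers 0:l, 2:i
4(i) covers 3:m
5(j) covers 4:i
6(h) covers 5:j
7(m) covers 4:i
8(j) covers 6:h
floor of heap: 0:l, 1:i
completions by unplaced set U, small U first (add the entries for U minus each lowest piece of U):
  |U|=1: {7}:1  {8}:1
  |U|=2: {6,8}:1  {7,8}:2
  |U|=3: {5,6,8}:1  {6,7,8}:3
  |U|=4: {5,6,7,8}:4
  |U|=5: {4,5,6,7,8}:4
  |U|=6: {3,4,5,6,7,8}:4
  |U|=7: {0,3,4,5,6,7,8}:4  {2,3,4,5,6,7,8}:4
  start at 0(l): 4
  start at 1(i): 8
sum over floor = 12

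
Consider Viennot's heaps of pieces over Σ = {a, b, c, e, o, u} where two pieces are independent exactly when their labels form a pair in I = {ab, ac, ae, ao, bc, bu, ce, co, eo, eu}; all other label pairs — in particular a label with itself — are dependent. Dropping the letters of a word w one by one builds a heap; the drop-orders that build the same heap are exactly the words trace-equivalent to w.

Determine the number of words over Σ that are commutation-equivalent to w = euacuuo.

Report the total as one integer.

14

#0=e has no predecessor
#1=u has no predecessor
#2=a depends on [1:u]
#3=c depends on [1:u]
#4=u depends on [2:a, 3:c]
#5=u depends on [4:u]
#6=o depends on [5:u]
sources: [0:e, 1:u]
N(rest) = Σ N(rest − s) over sources s of rest; N(one piece) = 1:
  size 1 → [0]=1  [6]=1
  size 2 → [0,6]=2  [5,6]=1
  size 3 → [0,5,6]=3  [4,5,6]=1
  size 4 → [0,4,5,6]=4  [2,4,5,6]=1  [3,4,5,6]=1
  size 5 → [0,2,4,5,6]=5  [0,3,4,5,6]=5  [2,3,4,5,6]=2
  first=0(e) contributes 2
  first=1(u) contributes 12
|[w]| = 14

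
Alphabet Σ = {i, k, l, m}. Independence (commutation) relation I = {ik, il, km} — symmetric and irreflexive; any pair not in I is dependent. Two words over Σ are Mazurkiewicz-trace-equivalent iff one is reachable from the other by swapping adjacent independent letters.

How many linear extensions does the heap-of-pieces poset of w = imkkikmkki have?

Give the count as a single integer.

252

#0=i has no predecessor
#1=m depends on [0:i]
#2=k has no predecessor
#3=k depends on [2:k]
#4=i depends on [1:m]
#5=k depends on [3:k]
#6=m depends on [4:i]
#7=k depends on [5:k]
#8=k depends on [7:k]
#9=i depends on [6:m]
sources: [0:i, 2:k]
N(rest) = Σ N(rest − s) over sources s of rest; N(one piece) = 1:
  size 1 → [8]=1  [9]=1
  size 2 → [6,9]=1  [7,8]=1  [8,9]=2
  size 3 → [4,6,9]=1  [5,7,8]=1  [6,8,9]=3  [7,8,9]=3
  size 4 → [1,4,6,9]=1  [3,5,7,8]=1  [4,6,8,9]=4  [5,7,8,9]=4  [6,7,8,9]=6
  size 5 → [0,1,4,6,9]=1  [1,4,6,8,9]=5  [2,3,5,7,8]=1  [3,5,7,8,9]=5  [4,6,7,8,9]=10  [5,6,7,8,9]=10
  size 6 → [0,1,4,6,8,9]=6  [1,4,6,7,8,9]=15  [2,3,5,7,8,9]=6  [3,5,6,7,8,9]=15  [4,5,6,7,8,9]=20
  size 7 → [0,1,4,6,7,8,9]=21  [1,4,5,6,7,8,9]=35  [2,3,5,6,7,8,9]=21  [3,4,5,6,7,8,9]=35
  size 8 → [0,1,4,5,6,7,8,9]=56  [1,3,4,5,6,7,8,9]=70  [2,3,4,5,6,7,8,9]=56
  first=0(i) contributes 126
  first=2(k) contributes 126
|[w]| = 252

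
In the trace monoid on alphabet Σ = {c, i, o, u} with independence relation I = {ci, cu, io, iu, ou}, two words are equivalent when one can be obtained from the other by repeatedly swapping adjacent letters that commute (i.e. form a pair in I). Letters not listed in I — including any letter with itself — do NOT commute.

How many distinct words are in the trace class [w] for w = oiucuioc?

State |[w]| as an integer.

420

drop 0:o onto floor
drop 1:i onto floor
drop 2:u onto floor
drop 3:c onto {0:o}
drop 4:u onto {2:u}
drop 5:i onto {1:i}
drop 6:o onto {3:c}
drop 7:c onto {6:o}
ground layer = {0:o, 1:i, 2:u}
drop-orders for the pieces not yet dropped (sum over which currently-grounded one goes next):
  1 to go: {4} 1  {5} 1  {7} 1
  2 to go: {1,5} 1  {2,4} 1  {4,5} 2  {4,7} 2  {5,7} 2  {6,7} 1
  3 to go: {1,4,5} 3  {1,5,7} 3  {2,4,5} 3  {2,4,7} 3  {3,6,7} 1  {4,5,7} 6  {4,6,7} 3  {5,6,7} 3
  4 to go: {0,3,6,7} 1  {1,2,4,5} 6  {1,4,5,7} 12  {1,5,6,7} 6  {2,4,5,7} 12  {2,4,6,7} 6  {3,4,6,7} 4  {3,5,6,7} 4  {4,5,6,7} 12
  5 to go: {0,3,4,6,7} 5  {0,3,5,6,7} 5  {1,2,4,5,7} 30  {1,3,5,6,7} 10  {1,4,5,6,7} 30  {2,3,4,6,7} 10  {2,4,5,6,7} 30  {3,4,5,6,7} 20
  6 to go: {0,1,3,5,6,7} 15  {0,2,3,4,6,7} 15  {0,3,4,5,6,7} 30  {1,2,4,5,6,7} 90  {1,3,4,5,6,7} 60  {2,3,4,5,6,7} 60
  if 0:o drops first: 210 orders
  if 1:i drops first: 105 orders
  if 2:u drops first: 105 orders
heap linearizations: 420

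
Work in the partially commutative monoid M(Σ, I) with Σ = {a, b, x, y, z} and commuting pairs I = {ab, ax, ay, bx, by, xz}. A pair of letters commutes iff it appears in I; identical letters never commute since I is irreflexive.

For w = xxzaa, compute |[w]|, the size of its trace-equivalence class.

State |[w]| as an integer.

0(x) covers ∅
1(x) covers 0:x
2(z) covers ∅
3(a) covers 2:z
4(a) covers 3:a
floor of heap: 0:x, 2:z
completions by unplaced set U, small U first (add the entries for U minus each lowest piece of U):
  |U|=1: {1}:1  {4}:1
  |U|=2: {0,1}:1  {1,4}:2  {3,4}:1
  |U|=3: {0,1,4}:3  {1,3,4}:3  {2,3,4}:1
  start at 0(x): 4
  start at 2(z): 6
sum over floor = 10

10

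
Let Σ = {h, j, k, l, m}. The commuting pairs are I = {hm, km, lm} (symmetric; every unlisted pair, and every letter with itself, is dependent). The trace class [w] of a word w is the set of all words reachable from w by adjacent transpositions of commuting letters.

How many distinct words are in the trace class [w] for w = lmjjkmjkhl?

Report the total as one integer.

piece 0:l — minimal
piece 1:m — minimal
piece 2:j rests on {0:l, 1:m}
piece 3:j rests on {2:j}
piece 4:k rests on {3:j}
piece 5:m rests on {3:j}
piece 6:j rests on {4:k, 5:m}
piece 7:k rests on {6:j}
piece 8:h rests on {7:k}
piece 9:l rests on {8:h}
minimal pieces: {0:l, 1:m}
ways to finish when only these pieces remain (= sum over removing one remaining piece with nothing left below it):
  1 left: {9}→1
  2 left: {8,9}→1
  3 left: {7,8,9}→1
  4 left: {6,7,8,9}→1
  5 left: {4,6,7,8,9}→1  {5,6,7,8,9}→1
  6 left: {4,5,6,7,8,9}→2
  7 left: {3,4,5,6,7,8,9}→2
  8 left: {2,3,4,5,6,7,8,9}→2
  placing 0:l first → 2 extensions
  placing 1:m first → 2 extensions
total linear extensions = 4

4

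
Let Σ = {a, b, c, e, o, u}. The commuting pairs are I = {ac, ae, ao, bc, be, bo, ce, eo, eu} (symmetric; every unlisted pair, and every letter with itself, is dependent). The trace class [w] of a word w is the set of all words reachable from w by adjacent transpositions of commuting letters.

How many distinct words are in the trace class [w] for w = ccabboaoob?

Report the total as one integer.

drop 0:c onto floor
drop 1:c onto {0:c}
drop 2:a onto floor
drop 3:b onto {2:a}
drop 4:b onto {3:b}
drop 5:o onto {1:c}
drop 6:a onto {4:b}
drop 7:o onto {5:o}
drop 8:o onto {7:o}
drop 9:b onto {6:a}
ground layer = {0:c, 2:a}
drop-orders for the pieces not yet dropped (sum over which currently-grounded one goes next):
  1 to go: {8} 1  {9} 1
  2 to go: {6,9} 1  {7,8} 1  {8,9} 2
  3 to go: {4,6,9} 1  {5,7,8} 1  {6,8,9} 3  {7,8,9} 3
  4 to go: {1,5,7,8} 1  {3,4,6,9} 1  {4,6,8,9} 4  {5,7,8,9} 4  {6,7,8,9} 6
  5 to go: {0,1,5,7,8} 1  {1,5,7,8,9} 5  {2,3,4,6,9} 1  {3,4,6,8,9} 5  {4,6,7,8,9} 10  {5,6,7,8,9} 10
  6 to go: {0,1,5,7,8,9} 6  {1,5,6,7,8,9} 15  {2,3,4,6,8,9} 6  {3,4,6,7,8,9} 15  {4,5,6,7,8,9} 20
  7 to go: {0,1,5,6,7,8,9} 21  {1,4,5,6,7,8,9} 35  {2,3,4,6,7,8,9} 21  {3,4,5,6,7,8,9} 35
  8 to go: {0,1,4,5,6,7,8,9} 56  {1,3,4,5,6,7,8,9} 70  {2,3,4,5,6,7,8,9} 56
  if 0:c drops first: 126 orders
  if 2:a drops first: 126 orders
heap linearizations: 252

252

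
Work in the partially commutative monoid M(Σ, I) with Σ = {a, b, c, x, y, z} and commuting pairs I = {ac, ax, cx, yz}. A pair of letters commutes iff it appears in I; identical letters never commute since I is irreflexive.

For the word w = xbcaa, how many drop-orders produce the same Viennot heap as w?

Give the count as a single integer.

drop 0:x onto floor
drop 1:b onto {0:x}
drop 2:c onto {1:b}
drop 3:a onto {1:b}
drop 4:a onto {3:a}
ground layer = {0:x}
drop-orders for the pieces not yet dropped (sum over which currently-grounded one goes next):
  1 to go: {2} 1  {4} 1
  2 to go: {2,4} 2  {3,4} 1
  3 to go: {2,3,4} 3
  if 0:x drops first: 3 orders

3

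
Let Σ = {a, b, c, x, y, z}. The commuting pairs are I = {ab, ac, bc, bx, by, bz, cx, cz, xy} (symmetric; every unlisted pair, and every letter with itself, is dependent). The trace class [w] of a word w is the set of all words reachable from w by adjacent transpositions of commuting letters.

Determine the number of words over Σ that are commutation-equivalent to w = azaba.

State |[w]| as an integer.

5

drop 0:a onto floor
drop 1:z onto {0:a}
drop 2:a onto {1:z}
drop 3:b onto floor
drop 4:a onto {2:a}
ground layer = {0:a, 3:b}
drop-orders for the pieces not yet dropped (sum over which currently-grounded one goes next):
  1 to go: {3} 1  {4} 1
  2 to go: {2,4} 1  {3,4} 2
  3 to go: {1,2,4} 1  {2,3,4} 3
  if 0:a drops first: 4 orders
  if 3:b drops first: 1 orders
heap linearizations: 5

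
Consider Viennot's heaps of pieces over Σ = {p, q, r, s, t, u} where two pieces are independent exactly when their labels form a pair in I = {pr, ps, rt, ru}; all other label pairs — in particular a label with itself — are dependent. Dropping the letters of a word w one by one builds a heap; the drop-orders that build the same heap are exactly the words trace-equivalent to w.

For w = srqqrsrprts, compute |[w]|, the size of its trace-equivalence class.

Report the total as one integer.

12

#0=s has no predecessor
#1=r depends on [0:s]
#2=q depends on [1:r]
#3=q depends on [2:q]
#4=r depends on [3:q]
#5=s depends on [4:r]
#6=r depends on [5:s]
#7=p depends on [3:q]
#8=r depends on [6:r]
#9=t depends on [5:s, 7:p]
#10=s depends on [8:r, 9:t]
sources: [0:s]
N(rest) = Σ N(rest − s) over sources s of rest; N(one piece) = 1:
  size 1 → [10]=1
  size 2 → [8,10]=1  [9,10]=1
  size 3 → [6,8,10]=1  [7,9,10]=1  [8,9,10]=2
  size 4 → [6,8,9,10]=3  [7,8,9,10]=3
  size 5 → [5,6,8,9,10]=3  [6,7,8,9,10]=6
  size 6 → [4,5,6,8,9,10]=3  [5,6,7,8,9,10]=9
  size 7 → [4,5,6,7,8,9,10]=12
  size 8 → [3,4,5,6,7,8,9,10]=12
  size 9 → [2,3,4,5,6,7,8,9,10]=12
  first=0(s) contributes 12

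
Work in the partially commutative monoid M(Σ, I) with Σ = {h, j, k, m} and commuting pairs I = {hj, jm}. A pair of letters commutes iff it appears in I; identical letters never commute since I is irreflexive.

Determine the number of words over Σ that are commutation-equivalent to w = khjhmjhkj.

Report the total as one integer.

drop 0:k onto floor
drop 1:h onto {0:k}
drop 2:j onto {0:k}
drop 3:h onto {1:h}
drop 4:m onto {3:h}
drop 5:j onto {2:j}
drop 6:h onto {4:m}
drop 7:k onto {5:j, 6:h}
drop 8:j onto {7:k}
ground layer = {0:k}
drop-orders for the pieces not yet dropped (sum over which currently-grounded one goes next):
  1 to go: {8} 1
  2 to go: {7,8} 1
  3 to go: {5,7,8} 1  {6,7,8} 1
  4 to go: {2,5,7,8} 1  {4,6,7,8} 1  {5,6,7,8} 2
  5 to go: {2,5,6,7,8} 3  {3,4,6,7,8} 1  {4,5,6,7,8} 3
  6 to go: {1,3,4,6,7,8} 1  {2,4,5,6,7,8} 6  {3,4,5,6,7,8} 4
  7 to go: {1,3,4,5,6,7,8} 5  {2,3,4,5,6,7,8} 10
  if 0:k drops first: 15 orders

15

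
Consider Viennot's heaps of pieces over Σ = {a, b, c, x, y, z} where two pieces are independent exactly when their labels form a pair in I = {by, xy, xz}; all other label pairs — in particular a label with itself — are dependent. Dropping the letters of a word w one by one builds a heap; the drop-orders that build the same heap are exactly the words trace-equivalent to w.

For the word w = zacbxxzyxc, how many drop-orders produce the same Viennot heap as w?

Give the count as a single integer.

#0=z has no predecessor
#1=a depends on [0:z]
#2=c depends on [1:a]
#3=b depends on [2:c]
#4=x depends on [3:b]
#5=x depends on [4:x]
#6=z depends on [3:b]
#7=y depends on [6:z]
#8=x depends on [5:x]
#9=c depends on [7:y, 8:x]
sources: [0:z]
N(rest) = Σ N(rest − s) over sources s of rest; N(one piece) = 1:
  size 1 → [9]=1
  size 2 → [7,9]=1  [8,9]=1
  size 3 → [5,8,9]=1  [6,7,9]=1  [7,8,9]=2
  size 4 → [4,5,8,9]=1  [5,7,8,9]=3  [6,7,8,9]=3
  size 5 → [4,5,7,8,9]=4  [5,6,7,8,9]=6
  size 6 → [4,5,6,7,8,9]=10
  size 7 → [3,4,5,6,7,8,9]=10
  size 8 → [2,3,4,5,6,7,8,9]=10
  first=0(z) contributes 10

10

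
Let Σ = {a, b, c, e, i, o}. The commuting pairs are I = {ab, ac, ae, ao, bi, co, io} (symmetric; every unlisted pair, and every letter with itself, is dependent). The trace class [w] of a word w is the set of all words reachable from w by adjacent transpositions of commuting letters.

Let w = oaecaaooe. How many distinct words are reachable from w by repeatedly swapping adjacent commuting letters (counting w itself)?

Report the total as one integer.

252

0(o) covers ∅
1(a) covers ∅
2(e) covers 0:o
3(c) covers 2:e
4(a) covers 1:a
5(a) covers 4:a
6(o) covers 2:e
7(o) covers 6:o
8(e) covers 3:c, 7:o
floor of heap: 0:o, 1:a
completions by unplaced set U, small U first (add the entries for U minus each lowest piece of U):
  |U|=1: {5}:1  {8}:1
  |U|=2: {3,8}:1  {4,5}:1  {5,8}:2  {7,8}:1
  |U|=3: {1,4,5}:1  {3,5,8}:3  {3,7,8}:2  {4,5,8}:3  {5,7,8}:3  {6,7,8}:1
  |U|=4: {1,4,5,8}:4  {3,4,5,8}:6  {3,5,7,8}:8  {3,6,7,8}:3  {4,5,7,8}:6  {5,6,7,8}:4
  |U|=5: {1,3,4,5,8}:10  {1,4,5,7,8}:10  {2,3,6,7,8}:3  {3,4,5,7,8}:20  {3,5,6,7,8}:15  {4,5,6,7,8}:10
  |U|=6: {0,2,3,6,7,8}:3  {1,3,4,5,7,8}:40  {1,4,5,6,7,8}:20  {2,3,5,6,7,8}:18  {3,4,5,6,7,8}:45
  |U|=7: {0,2,3,5,6,7,8}:21  {1,3,4,5,6,7,8}:105  {2,3,4,5,6,7,8}:63
  start at 0(o): 168
  start at 1(a): 84
sum over floor = 252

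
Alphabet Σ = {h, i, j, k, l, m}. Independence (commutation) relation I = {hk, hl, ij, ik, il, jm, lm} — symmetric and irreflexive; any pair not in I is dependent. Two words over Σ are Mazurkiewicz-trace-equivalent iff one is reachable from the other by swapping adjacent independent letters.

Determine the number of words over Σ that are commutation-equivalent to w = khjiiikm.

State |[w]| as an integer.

0(k) covers ∅
1(h) covers ∅
2(j) covers 0:k, 1:h
3(i) covers 1:h
4(i) covers 3:i
5(i) covers 4:i
6(k) covers 2:j
7(m) covers 5:i, 6:k
floor of heap: 0:k, 1:h
completions by unplaced set U, small U first (add the entries for U minus each lowest piece of U):
  |U|=1: {7}:1
  |U|=2: {5,7}:1  {6,7}:1
  |U|=3: {2,6,7}:1  {4,5,7}:1  {5,6,7}:2
  |U|=4: {0,2,6,7}:1  {2,5,6,7}:3  {3,4,5,7}:1  {4,5,6,7}:3
  |U|=5: {0,2,5,6,7}:4  {2,4,5,6,7}:6  {3,4,5,6,7}:4
  |U|=6: {0,2,4,5,6,7}:10  {2,3,4,5,6,7}:10
  start at 0(k): 10
  start at 1(h): 20
sum over floor = 30

30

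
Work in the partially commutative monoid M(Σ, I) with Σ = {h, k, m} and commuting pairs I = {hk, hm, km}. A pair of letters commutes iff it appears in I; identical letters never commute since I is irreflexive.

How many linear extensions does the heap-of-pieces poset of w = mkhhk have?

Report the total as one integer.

30

0(m) covers ∅
1(k) covers ∅
2(h) covers ∅
3(h) covers 2:h
4(k) covers 1:k
floor of heap: 0:m, 1:k, 2:h
completions by unplaced set U, small U first (add the entries for U minus each lowest piece of U):
  |U|=1: {0}:1  {3}:1  {4}:1
  |U|=2: {0,3}:2  {0,4}:2  {1,4}:1  {2,3}:1  {3,4}:2
  |U|=3: {0,1,4}:3  {0,2,3}:3  {0,3,4}:6  {1,3,4}:3  {2,3,4}:3
  start at 0(m): 6
  start at 1(k): 12
  start at 2(h): 12
sum over floor = 30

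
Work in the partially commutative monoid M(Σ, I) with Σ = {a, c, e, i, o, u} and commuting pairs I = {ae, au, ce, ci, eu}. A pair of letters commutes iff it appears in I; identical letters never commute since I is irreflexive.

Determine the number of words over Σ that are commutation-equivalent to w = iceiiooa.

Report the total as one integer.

5

0(i) covers ∅
1(c) covers ∅
2(e) covers 0:i
3(i) covers 2:e
4(i) covers 3:i
5(o) covers 1:c, 4:i
6(o) covers 5:o
7(a) covers 6:o
floor of heap: 0:i, 1:c
completions by unplaced set U, small U first (add the entries for U minus each lowest piece of U):
  |U|=1: {7}:1
  |U|=2: {6,7}:1
  |U|=3: {5,6,7}:1
  |U|=4: {1,5,6,7}:1  {4,5,6,7}:1
  |U|=5: {1,4,5,6,7}:2  {3,4,5,6,7}:1
  |U|=6: {1,3,4,5,6,7}:3  {2,3,4,5,6,7}:1
  start at 0(i): 4
  start at 1(c): 1
sum over floor = 5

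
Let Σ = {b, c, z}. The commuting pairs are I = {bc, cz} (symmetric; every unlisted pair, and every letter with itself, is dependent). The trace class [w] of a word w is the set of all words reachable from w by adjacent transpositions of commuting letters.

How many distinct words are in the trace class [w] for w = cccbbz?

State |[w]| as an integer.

#0=c has no predecessor
#1=c depends on [0:c]
#2=c depends on [1:c]
#3=b has no predecessor
#4=b depends on [3:b]
#5=z depends on [4:b]
sources: [0:c, 3:b]
N(rest) = Σ N(rest − s) over sources s of rest; N(one piece) = 1:
  size 1 → [2]=1  [5]=1
  size 2 → [1,2]=1  [2,5]=2  [4,5]=1
  size 3 → [0,1,2]=1  [1,2,5]=3  [2,4,5]=3  [3,4,5]=1
  size 4 → [0,1,2,5]=4  [1,2,4,5]=6  [2,3,4,5]=4
  first=0(c) contributes 10
  first=3(b) contributes 10
|[w]| = 20

20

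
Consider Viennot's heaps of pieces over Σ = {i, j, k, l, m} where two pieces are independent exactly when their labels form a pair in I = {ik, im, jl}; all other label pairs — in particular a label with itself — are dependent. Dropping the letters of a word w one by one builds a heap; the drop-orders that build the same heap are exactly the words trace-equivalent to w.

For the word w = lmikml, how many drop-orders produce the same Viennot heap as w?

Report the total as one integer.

piece 0:l — minimal
piece 1:m rests on {0:l}
piece 2:i rests on {0:l}
piece 3:k rests on {1:m}
piece 4:m rests on {3:k}
piece 5:l rests on {2:i, 4:m}
minimal pieces: {0:l}
ways to finish when only these pieces remain (= sum over removing one remaining piece with nothing left below it):
  1 left: {5}→1
  2 left: {2,5}→1  {4,5}→1
  3 left: {2,4,5}→2  {3,4,5}→1
  4 left: {1,3,4,5}→1  {2,3,4,5}→3
  placing 0:l first → 4 extensions

4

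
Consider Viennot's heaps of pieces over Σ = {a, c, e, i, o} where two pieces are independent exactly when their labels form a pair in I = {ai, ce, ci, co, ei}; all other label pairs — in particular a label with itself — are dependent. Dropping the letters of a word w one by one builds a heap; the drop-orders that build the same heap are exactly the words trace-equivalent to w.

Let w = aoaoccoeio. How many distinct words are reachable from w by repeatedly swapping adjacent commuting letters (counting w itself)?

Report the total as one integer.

42

#0=a has no predecessor
#1=o depends on [0:a]
#2=a depends on [1:o]
#3=o depends on [2:a]
#4=c depends on [2:a]
#5=c depends on [4:c]
#6=o depends on [3:o]
#7=e depends on [6:o]
#8=i depends on [6:o]
#9=o depends on [7:e, 8:i]
sources: [0:a]
N(rest) = Σ N(rest − s) over sources s of rest; N(one piece) = 1:
  size 1 → [5]=1  [9]=1
  size 2 → [4,5]=1  [5,9]=2  [7,9]=1  [8,9]=1
  size 3 → [4,5,9]=3  [5,7,9]=3  [5,8,9]=3  [7,8,9]=2
  size 4 → [4,5,7,9]=6  [4,5,8,9]=6  [5,7,8,9]=8  [6,7,8,9]=2
  size 5 → [3,6,7,8,9]=2  [4,5,7,8,9]=20  [5,6,7,8,9]=10
  size 6 → [3,5,6,7,8,9]=12  [4,5,6,7,8,9]=30
  size 7 → [3,4,5,6,7,8,9]=42
  size 8 → [2,3,4,5,6,7,8,9]=42
  first=0(a) contributes 42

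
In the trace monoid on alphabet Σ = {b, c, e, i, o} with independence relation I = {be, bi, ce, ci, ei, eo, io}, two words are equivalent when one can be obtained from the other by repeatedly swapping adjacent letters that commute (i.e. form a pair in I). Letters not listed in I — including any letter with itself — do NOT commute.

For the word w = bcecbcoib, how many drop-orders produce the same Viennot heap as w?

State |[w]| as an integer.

72

#0=b has no predecessor
#1=c depends on [0:b]
#2=e has no predecessor
#3=c depends on [1:c]
#4=b depends on [3:c]
#5=c depends on [4:b]
#6=o depends on [5:c]
#7=i has no predecessor
#8=b depends on [6:o]
sources: [0:b, 2:e, 7:i]
N(rest) = Σ N(rest − s) over sources s of rest; N(one piece) = 1:
  size 1 → [2]=1  [7]=1  [8]=1
  size 2 → [2,7]=2  [2,8]=2  [6,8]=1  [7,8]=2
  size 3 → [2,6,8]=3  [2,7,8]=6  [5,6,8]=1  [6,7,8]=3
  size 4 → [2,5,6,8]=4  [2,6,7,8]=12  [4,5,6,8]=1  [5,6,7,8]=4
  size 5 → [2,4,5,6,8]=5  [2,5,6,7,8]=20  [3,4,5,6,8]=1  [4,5,6,7,8]=5
  size 6 → [1,3,4,5,6,8]=1  [2,3,4,5,6,8]=6  [2,4,5,6,7,8]=30  [3,4,5,6,7,8]=6
  size 7 → [0,1,3,4,5,6,8]=1  [1,2,3,4,5,6,8]=7  [1,3,4,5,6,7,8]=7  [2,3,4,5,6,7,8]=42
  first=0(b) contributes 56
  first=2(e) contributes 8
  first=7(i) contributes 8
|[w]| = 72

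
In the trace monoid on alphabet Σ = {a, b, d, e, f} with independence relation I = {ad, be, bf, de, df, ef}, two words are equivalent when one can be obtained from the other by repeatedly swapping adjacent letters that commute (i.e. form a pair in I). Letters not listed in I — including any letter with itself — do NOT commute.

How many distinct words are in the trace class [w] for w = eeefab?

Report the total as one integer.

0(e) covers ∅
1(e) covers 0:e
2(e) covers 1:e
3(f) covers ∅
4(a) covers 2:e, 3:f
5(b) covers 4:a
floor of heap: 0:e, 3:f
completions by unplaced set U, small U first (add the entries for U minus each lowest piece of U):
  |U|=1: {5}:1
  |U|=2: {4,5}:1
  |U|=3: {2,4,5}:1  {3,4,5}:1
  |U|=4: {1,2,4,5}:1  {2,3,4,5}:2
  start at 0(e): 3
  start at 3(f): 1
sum over floor = 4

4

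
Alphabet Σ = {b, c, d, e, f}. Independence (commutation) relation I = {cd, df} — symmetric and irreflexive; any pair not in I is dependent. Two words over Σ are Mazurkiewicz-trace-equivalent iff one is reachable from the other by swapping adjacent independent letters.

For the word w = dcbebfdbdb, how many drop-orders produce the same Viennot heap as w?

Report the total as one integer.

drop 0:d onto floor
drop 1:c onto floor
drop 2:b onto {0:d, 1:c}
drop 3:e onto {2:b}
drop 4:b onto {3:e}
drop 5:f onto {4:b}
drop 6:d onto {4:b}
drop 7:b onto {5:f, 6:d}
drop 8:d onto {7:b}
drop 9:b onto {8:d}
ground layer = {0:d, 1:c}
drop-orders for the pieces not yet dropped (sum over which currently-grounded one goes next):
  1 to go: {9} 1
  2 to go: {8,9} 1
  3 to go: {7,8,9} 1
  4 to go: {5,7,8,9} 1  {6,7,8,9} 1
  5 to go: {5,6,7,8,9} 2
  6 to go: {4,5,6,7,8,9} 2
  7 to go: {3,4,5,6,7,8,9} 2
  8 to go: {2,3,4,5,6,7,8,9} 2
  if 0:d drops first: 2 orders
  if 1:c drops first: 2 orders
heap linearizations: 4

4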